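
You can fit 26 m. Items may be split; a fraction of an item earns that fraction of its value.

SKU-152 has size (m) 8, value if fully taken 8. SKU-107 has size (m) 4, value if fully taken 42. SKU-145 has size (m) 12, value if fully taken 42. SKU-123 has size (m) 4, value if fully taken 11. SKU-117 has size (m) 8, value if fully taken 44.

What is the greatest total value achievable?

133.5

Best value per unit of size first: SKU-107 42/4≈10.5, SKU-117 44/8≈5.5, SKU-145 42/12≈3.5, SKU-123 11/4≈2.75, SKU-152 8/8≈1.
Take all of SKU-107 (4 m, value 42) — 22 m left.
Take all of SKU-117 (8 m, value 44) — 14 m left.
All 12 m of SKU-145 fit (value 42) — 2 remain.
Fill the last 2 m with part of SKU-123: 2/4 of it earns 5.5.
Total value = 133.5.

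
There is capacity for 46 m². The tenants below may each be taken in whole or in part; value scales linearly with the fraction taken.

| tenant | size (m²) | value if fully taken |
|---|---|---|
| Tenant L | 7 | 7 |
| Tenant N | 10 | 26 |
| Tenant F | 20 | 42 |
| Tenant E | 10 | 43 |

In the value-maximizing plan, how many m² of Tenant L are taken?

6

Best value per unit of size first: Tenant E 43/10≈4.3, Tenant N 26/10≈2.6, Tenant F 42/20≈2.1, Tenant L 7/7≈1.
All 10 m² of Tenant E fit (value 43) — 36 remain.
Tenant N: take in full, 10 m² for value 26 — 26 left.
Tenant F: take in full, 20 m² for value 42 — 6 left.
6 m² left: a 6/7 share of Tenant L gives 7×6/7 = 6.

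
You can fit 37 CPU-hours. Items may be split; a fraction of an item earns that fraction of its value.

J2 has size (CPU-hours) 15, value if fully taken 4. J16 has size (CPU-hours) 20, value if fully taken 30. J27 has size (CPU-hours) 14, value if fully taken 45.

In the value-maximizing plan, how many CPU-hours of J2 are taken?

Best value per unit of size first: J27 45/14≈3.21, J16 30/20≈1.5, J2 4/15≈0.267.
Take all of J27 (14 CPU-hours, value 45) ; 23 CPU-hours left.
Take all of J16 (20 CPU-hours, value 30) ; 3 CPU-hours left.
Fill the last 3 CPU-hours with part of J2: 3/15 of it earns 0.8.

3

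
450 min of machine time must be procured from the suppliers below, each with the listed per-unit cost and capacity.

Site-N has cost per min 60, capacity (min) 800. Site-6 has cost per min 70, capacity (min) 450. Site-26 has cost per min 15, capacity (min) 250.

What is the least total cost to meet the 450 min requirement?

15750

Fill from the cheapest supplier first.
Take 250 from Site-26 at 15 ; need 200 more.
Site-N (60): take the remaining 200 ; done.
Site-6: unused.
Cost = 250×15 + 200×60 = 15750.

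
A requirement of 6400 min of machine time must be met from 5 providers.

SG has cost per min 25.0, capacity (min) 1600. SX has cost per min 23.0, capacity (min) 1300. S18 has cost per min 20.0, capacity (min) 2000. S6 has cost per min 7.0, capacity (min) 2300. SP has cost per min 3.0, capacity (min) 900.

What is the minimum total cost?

Cheapest first:
Take 900 from SP at 3.0 — need 5500 more.
S6 at 7.0: take all 2300 min — 3200 still needed.
S18 (20.0): use full 2000 — 1200 min to go.
SX at 23.0: take 1200 of its 1300 — requirement met.
SG: unused.
Cost = 900×3.0 + 2300×7.0 + 2000×20.0 + 1200×23.0 = 86400.

86400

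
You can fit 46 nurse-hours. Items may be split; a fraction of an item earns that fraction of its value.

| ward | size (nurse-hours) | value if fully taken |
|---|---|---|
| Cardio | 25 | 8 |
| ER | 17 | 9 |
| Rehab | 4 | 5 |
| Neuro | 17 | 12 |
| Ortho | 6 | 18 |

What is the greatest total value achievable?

Rank by value-to-size ratio: Ortho 18/6≈3, Rehab 5/4≈1.25, Neuro 12/17≈0.706, ER 9/17≈0.529, Cardio 8/25≈0.32.
All 6 nurse-hours of Ortho fit (value 18) → 40 remain.
Take all of Rehab (4 nurse-hours, value 5) → 36 nurse-hours left.
Take all of Neuro (17 nurse-hours, value 12) → 19 nurse-hours left.
All 17 nurse-hours of ER fit (value 9) → 2 remain.
Fill the last 2 nurse-hours with part of Cardio: 2/25 of it earns 0.64.
Total value = 44.64.

44.64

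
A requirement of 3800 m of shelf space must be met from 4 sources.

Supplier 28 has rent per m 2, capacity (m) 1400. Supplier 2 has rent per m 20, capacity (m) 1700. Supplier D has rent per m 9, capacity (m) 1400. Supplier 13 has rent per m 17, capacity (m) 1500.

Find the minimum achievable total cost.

Fill from the cheapest source first.
Take 1400 from Supplier 28 at 2 → need 2400 more.
Take 1400 from Supplier D at 9 → need 1000 more.
Supplier 13 at 17: take 1000 of its 1500 → requirement met.
Supplier 2: unused.
Cost = 1400×2 + 1400×9 + 1000×17 = 32400.

32400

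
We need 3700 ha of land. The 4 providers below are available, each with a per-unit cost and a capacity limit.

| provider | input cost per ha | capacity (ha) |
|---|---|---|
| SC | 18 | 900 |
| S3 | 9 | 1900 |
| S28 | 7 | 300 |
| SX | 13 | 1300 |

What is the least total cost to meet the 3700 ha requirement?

Cheapest first:
S28 at 7: take all 300 ha ; 3400 still needed.
S3 at 9: take all 1900 ha ; 1500 still needed.
SX at 13: take all 1300 ha ; 200 still needed.
SC at 18: take 200 of its 900 ; requirement met.
Cost = 300×7 + 1900×9 + 1300×13 + 200×18 = 39700.

39700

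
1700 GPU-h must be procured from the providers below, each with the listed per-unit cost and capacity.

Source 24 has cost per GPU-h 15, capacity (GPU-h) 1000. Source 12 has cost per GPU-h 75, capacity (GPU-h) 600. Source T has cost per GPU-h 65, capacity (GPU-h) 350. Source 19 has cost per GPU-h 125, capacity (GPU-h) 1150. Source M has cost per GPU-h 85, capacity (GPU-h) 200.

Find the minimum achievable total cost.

64000

Use providers in increasing cost order.
Source 24 (15): use full 1000 — 700 GPU-h to go.
Source T at 65: take all 350 GPU-h — 350 still needed.
Source 12 (75): take the remaining 350 — done.
Source M, Source 19: unused.
Cost = 1000×15 + 350×65 + 350×75 = 64000.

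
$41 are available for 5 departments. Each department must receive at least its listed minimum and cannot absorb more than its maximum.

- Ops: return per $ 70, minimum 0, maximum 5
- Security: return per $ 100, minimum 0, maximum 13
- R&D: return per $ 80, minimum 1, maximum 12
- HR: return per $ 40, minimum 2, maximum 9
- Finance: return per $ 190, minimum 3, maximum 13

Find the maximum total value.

4880

Meeting every minimum uses 0+0+1+2+3 = 6 $, leaving 35.
Rank by return per $: Finance 190 > Security 100 > R&D 80 > Ops 70 > HR 40.
Finance: +10 to 13 (cap) ; 25 left.
Security: +13 to 13 (cap) ; 12 left.
R&D takes 11 more to reach its cap of 12 ; 1 left.
Ops has room for 5 more but only 1 remain, so it gets 1.
Total = 70×1 + 100×13 + 80×12 + 40×2 + 190×13 = 4880.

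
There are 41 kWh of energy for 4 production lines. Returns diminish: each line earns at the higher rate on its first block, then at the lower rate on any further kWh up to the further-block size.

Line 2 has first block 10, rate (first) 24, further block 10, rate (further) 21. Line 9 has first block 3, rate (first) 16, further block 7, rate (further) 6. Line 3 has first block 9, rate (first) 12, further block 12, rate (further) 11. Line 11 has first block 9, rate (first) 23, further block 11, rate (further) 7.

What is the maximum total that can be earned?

813

Order all 8 blocks by rate: Line 2/first 24 > Line 11/first 23 > Line 2/second 21 > Line 9/first 16 > Line 3/first 12 > Line 3/second 11 > Line 11/second 7 > Line 9/second 6.
Fill Line 2 first block (10 at 24) → 31 left.
Fill Line 11 first block (9 at 23) → 22 left.
Line 2/second (21): +10 → 12 left.
Line 9/first (16): +3 → 9 left.
Fill Line 3 first block (9 at 12) → 0 left.
Total = 24×10 + 23×9 + 21×10 + 16×3 + 12×9 = 813.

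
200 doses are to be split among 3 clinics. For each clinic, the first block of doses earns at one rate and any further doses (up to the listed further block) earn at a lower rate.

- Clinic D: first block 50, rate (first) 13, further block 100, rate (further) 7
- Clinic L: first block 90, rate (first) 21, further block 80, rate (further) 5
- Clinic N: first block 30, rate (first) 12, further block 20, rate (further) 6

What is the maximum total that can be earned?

3110

Rank every tier by rate: Clinic L/tier1 21 > Clinic D/tier1 13 > Clinic N/tier1 12 > Clinic D/tier2 7 > Clinic N/tier2 6 > Clinic L/tier2 5.
Fill Clinic L tier1 block (90 at 21) ; 110 left.
Clinic D/tier1 (13): +50 ; 60 left.
Clinic N/tier1 (12): +30 ; 30 left.
Clinic D tier2 at 7: only 30 left, fill 30.
Total = 21×90 + 13×50 + 12×30 + 7×30 = 3110.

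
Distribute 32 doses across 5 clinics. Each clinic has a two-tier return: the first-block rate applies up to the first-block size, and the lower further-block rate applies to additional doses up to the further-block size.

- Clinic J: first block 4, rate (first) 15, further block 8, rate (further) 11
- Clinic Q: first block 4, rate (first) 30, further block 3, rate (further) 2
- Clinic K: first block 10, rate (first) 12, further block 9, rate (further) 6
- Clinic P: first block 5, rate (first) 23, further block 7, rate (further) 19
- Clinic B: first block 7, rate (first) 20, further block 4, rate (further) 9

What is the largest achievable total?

628

Treat each block as its own option and order by rate: Clinic Q/tier1 30 > Clinic P/tier1 23 > Clinic B/tier1 20 > Clinic P/tier2 19 > Clinic J/tier1 15 > Clinic K/tier1 12 > Clinic J/tier2 11 > Clinic B/tier2 9 > Clinic K/tier2 6 > Clinic Q/tier2 2.
Fill Clinic Q tier1 block (4 at 30) — 28 left.
Fill Clinic P tier1 block (5 at 23) — 23 left.
Clinic B/tier1 (20): +7 — 16 left.
Fill Clinic P tier2 block (7 at 19) — 9 left.
Fill Clinic J tier1 block (4 at 15) — 5 left.
Clinic K/tier1: +5 of 10 at 12; pool empty.
Total = 30×4 + 23×5 + 20×7 + 19×7 + 15×4 + 12×5 = 628.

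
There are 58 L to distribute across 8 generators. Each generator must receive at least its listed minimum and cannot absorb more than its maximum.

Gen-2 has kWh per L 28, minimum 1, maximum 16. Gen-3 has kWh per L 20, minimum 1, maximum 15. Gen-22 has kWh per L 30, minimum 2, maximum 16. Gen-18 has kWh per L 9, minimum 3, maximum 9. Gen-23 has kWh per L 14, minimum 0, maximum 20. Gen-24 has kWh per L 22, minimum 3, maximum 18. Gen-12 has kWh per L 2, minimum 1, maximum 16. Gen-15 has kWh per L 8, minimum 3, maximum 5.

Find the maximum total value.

1397

Meeting every minimum uses 1+1+2+3+0+3+1+3 = 14 L, leaving 44.
Rank by kWh per L: Gen-22 30 > Gen-2 28 > Gen-24 22 > Gen-3 20 > Gen-23 14 > Gen-18 9 > Gen-15 8 > Gen-12 2.
Gen-22: +14 to 16 (cap) ; 30 left.
Gen-2 takes 15 more to reach its cap of 16 ; 15 left.
Gen-24: +15 to 18 (cap) ; 0 left.
Total = 28×16 + 20×1 + 30×16 + 9×3 + 22×18 + 2×1 + 8×3 = 1397.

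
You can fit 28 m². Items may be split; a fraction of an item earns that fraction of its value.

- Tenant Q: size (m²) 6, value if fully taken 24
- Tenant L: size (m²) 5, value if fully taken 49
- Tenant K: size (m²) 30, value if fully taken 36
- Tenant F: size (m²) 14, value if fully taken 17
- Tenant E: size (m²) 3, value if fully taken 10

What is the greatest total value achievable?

Rank by value-to-size ratio: Tenant L 49/5≈9.8, Tenant Q 24/6≈4, Tenant E 10/3≈3.33, Tenant F 17/14≈1.21, Tenant K 36/30≈1.2.
All 5 m² of Tenant L fit (value 49) ; 23 remain.
All 6 m² of Tenant Q fit (value 24) ; 17 remain.
Take all of Tenant E (3 m², value 10) ; 14 m² left.
Take all of Tenant F (14 m², value 17) ; 0 m² left.
Total value = 100.

100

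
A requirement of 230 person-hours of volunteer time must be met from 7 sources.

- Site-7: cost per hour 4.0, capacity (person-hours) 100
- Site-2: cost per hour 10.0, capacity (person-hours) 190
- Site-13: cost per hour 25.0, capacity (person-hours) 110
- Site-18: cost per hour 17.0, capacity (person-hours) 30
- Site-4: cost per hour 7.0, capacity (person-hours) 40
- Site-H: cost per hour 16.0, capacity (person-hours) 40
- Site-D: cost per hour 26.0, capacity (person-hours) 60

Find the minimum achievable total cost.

Use sources in increasing cost order.
Site-7 (4.0): use full 100 — 130 person-hours to go.
Site-4 at 7.0: take all 40 person-hours — 90 still needed.
Take 90 from Site-2 at 10.0 to finish.
Site-H, Site-18, Site-13, Site-D: unused.
Cost = 100×4.0 + 40×7.0 + 90×10.0 = 1580.

1580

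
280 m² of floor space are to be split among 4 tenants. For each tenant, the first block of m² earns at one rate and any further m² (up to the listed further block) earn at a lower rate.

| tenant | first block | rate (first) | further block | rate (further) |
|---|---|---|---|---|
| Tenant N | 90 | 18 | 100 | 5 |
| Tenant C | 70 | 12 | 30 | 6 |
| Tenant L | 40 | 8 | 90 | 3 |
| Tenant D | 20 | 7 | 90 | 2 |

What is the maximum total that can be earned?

3250

Treat each block as its own option and order by rate: Tenant N/tier1 18 > Tenant C/tier1 12 > Tenant L/tier1 8 > Tenant D/tier1 7 > Tenant C/tier2 6 > Tenant N/tier2 5 > Tenant L/tier2 3 > Tenant D/tier2 2.
Tenant N tier1 at 18: fill all 90 — 190 left.
Tenant C/tier1 (12): +70 — 120 left.
Tenant L tier1 at 8: fill all 40 — 80 left.
Tenant D tier1 at 7: fill all 20 — 60 left.
Fill Tenant C tier2 block (30 at 6) — 30 left.
Tenant N tier2 at 5: only 30 left, fill 30.
Total = 18×90 + 12×70 + 8×40 + 7×20 + 6×30 + 5×30 = 3250.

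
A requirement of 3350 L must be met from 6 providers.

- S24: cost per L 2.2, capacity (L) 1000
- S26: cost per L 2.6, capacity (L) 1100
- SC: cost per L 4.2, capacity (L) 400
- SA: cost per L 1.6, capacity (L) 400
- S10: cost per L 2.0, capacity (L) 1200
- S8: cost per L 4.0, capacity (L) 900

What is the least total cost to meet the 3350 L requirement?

7190

Use providers in increasing cost order.
SA at 1.6: take all 400 L → 2950 still needed.
S10 (2.0): use full 1200 → 1750 L to go.
Take 1000 from S24 at 2.2 → need 750 more.
S26 (2.6): take the remaining 750 → done.
S8, SC: unused.
Cost = 400×1.6 + 1200×2.0 + 1000×2.2 + 750×2.6 = 7190.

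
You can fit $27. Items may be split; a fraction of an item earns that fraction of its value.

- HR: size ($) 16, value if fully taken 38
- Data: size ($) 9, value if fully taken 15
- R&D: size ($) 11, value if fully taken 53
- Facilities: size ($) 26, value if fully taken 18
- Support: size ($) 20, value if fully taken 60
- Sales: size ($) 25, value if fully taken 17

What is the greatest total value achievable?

Best value per unit of size first: R&D 53/11≈4.82, Support 60/20≈3, HR 38/16≈2.38, Data 15/9≈1.67, Facilities 18/26≈0.692, Sales 17/25≈0.68.
Take all of R&D (11 $, value 53) — 16 $ left.
Fill the last 16 $ with part of Support: 16/20 of it earns 48.
Total value = 101.

101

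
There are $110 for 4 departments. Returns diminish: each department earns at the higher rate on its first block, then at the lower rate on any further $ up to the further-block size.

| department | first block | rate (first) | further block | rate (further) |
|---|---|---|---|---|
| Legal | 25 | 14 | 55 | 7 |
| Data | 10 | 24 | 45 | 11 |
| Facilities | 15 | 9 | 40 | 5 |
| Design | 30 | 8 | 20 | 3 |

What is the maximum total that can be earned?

Order all 8 blocks by rate: Data/first 24 > Legal/first 14 > Data/second 11 > Facilities/first 9 > Design/first 8 > Legal/second 7 > Facilities/second 5 > Design/second 3.
Fill Data first block (10 at 24) — 100 left.
Legal/first (14): +25 — 75 left.
Data/second (11): +45 — 30 left.
Facilities first at 9: fill all 15 — 15 left.
Design/first: +15 of 30 at 8; pool empty.
Total = 24×10 + 14×25 + 11×45 + 9×15 + 8×15 = 1340.

1340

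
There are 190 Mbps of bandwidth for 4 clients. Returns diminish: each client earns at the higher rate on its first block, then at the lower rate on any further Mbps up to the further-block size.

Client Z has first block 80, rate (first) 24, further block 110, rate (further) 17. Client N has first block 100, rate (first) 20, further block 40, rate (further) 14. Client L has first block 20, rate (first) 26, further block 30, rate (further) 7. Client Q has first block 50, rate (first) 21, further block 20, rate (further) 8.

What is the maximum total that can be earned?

Rank every tier by rate: Client L/T1 26 > Client Z/T1 24 > Client Q/T1 21 > Client N/T1 20 > Client Z/T2 17 > Client N/T2 14 > Client Q/T2 8 > Client L/T2 7.
Client L/T1 (26): +20 ; 170 left.
Fill Client Z T1 block (80 at 24) ; 90 left.
Client Q T1 at 21: fill all 50 ; 40 left.
Client N T1 at 20: only 40 left, fill 40.
Total = 26×20 + 24×80 + 21×50 + 20×40 = 4290.

4290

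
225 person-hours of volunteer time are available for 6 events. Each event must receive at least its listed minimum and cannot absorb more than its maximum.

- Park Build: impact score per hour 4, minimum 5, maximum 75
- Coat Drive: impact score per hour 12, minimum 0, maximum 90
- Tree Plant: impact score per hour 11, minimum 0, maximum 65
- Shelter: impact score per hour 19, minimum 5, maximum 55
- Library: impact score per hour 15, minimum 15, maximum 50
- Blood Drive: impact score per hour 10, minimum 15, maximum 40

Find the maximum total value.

Meeting every minimum uses 5+0+0+5+15+15 = 40 person-hours, leaving 185.
Highest impact score per hour first: Shelter 19 > Library 15 > Coat Drive 12 > Tree Plant 11 > Blood Drive 10 > Park Build 4.
Shelter takes 50 more to reach its cap of 55 → 135 left.
Give Library 35 more to hit its cap of 50 → 100 left.
Coat Drive takes 90 more to reach its cap of 90 → 10 left.
Only 10 left; Tree Plant takes them to reach 10.
Total = 4×5 + 12×90 + 11×10 + 19×55 + 15×50 + 10×15 = 3155.

3155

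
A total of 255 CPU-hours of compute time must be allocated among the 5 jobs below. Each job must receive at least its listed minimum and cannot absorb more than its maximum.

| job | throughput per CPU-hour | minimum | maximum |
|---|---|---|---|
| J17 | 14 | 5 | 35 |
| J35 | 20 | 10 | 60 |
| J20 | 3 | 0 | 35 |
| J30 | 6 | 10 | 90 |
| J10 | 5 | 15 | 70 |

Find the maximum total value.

Meeting every minimum uses 5+10+0+10+15 = 40 CPU-hours, leaving 215.
Highest throughput per CPU-hour first: J35 20 > J17 14 > J30 6 > J10 5 > J20 3.
J35 takes 50 more to reach its cap of 60 ; 165 left.
J17 takes 30 more to reach its cap of 35 ; 135 left.
J30 takes 80 more to reach its cap of 90 ; 55 left.
J10 takes 55 more to reach its cap of 70 ; 0 left.
Total = 14×35 + 20×60 + 6×90 + 5×70 = 2580.

2580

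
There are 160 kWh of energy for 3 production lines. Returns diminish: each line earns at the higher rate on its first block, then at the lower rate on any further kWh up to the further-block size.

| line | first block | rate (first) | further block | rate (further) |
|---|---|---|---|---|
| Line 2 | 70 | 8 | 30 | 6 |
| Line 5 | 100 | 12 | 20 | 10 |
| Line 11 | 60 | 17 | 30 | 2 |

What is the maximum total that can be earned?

2220

Treat each block as its own option and order by rate: Line 11/first 17 > Line 5/first 12 > Line 5/second 10 > Line 2/first 8 > Line 2/second 6 > Line 11/second 2.
Line 11/first (17): +60 → 100 left.
Line 5 first at 12: fill all 100 → 0 left.
Total = 17×60 + 12×100 = 2220.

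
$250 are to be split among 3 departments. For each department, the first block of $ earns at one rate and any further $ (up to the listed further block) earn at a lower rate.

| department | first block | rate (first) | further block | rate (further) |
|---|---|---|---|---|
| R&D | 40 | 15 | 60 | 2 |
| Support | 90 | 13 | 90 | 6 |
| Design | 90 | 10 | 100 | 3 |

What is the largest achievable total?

Treat each block as its own option and order by rate: R&D/T1 15 > Support/T1 13 > Design/T1 10 > Support/T2 6 > Design/T2 3 > R&D/T2 2.
Fill R&D T1 block (40 at 15) — 210 left.
Support/T1 (13): +90 — 120 left.
Design/T1 (10): +90 — 30 left.
30 remain; put them into Support T2 at 6.
Total = 15×40 + 13×90 + 10×90 + 6×30 = 2850.

2850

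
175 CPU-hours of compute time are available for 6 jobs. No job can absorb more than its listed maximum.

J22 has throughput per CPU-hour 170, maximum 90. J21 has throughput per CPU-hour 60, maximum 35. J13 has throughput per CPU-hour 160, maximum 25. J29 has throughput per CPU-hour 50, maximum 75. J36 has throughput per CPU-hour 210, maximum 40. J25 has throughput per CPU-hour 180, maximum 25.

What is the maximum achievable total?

Order the jobs by throughput per CPU-hour: J36 210 > J25 180 > J22 170 > J13 160 > J21 60 > J29 50.
Give J36 40 to hit its cap of 40 → 135 left.
Give J25 25 to hit its cap of 25 → 110 left.
J22 takes 90 to reach its cap of 90 → 20 left.
J13: +20 (room for 25) → 20. Pool exhausted.
Total = 170×90 + 160×20 + 210×40 + 180×25 = 31400.

31400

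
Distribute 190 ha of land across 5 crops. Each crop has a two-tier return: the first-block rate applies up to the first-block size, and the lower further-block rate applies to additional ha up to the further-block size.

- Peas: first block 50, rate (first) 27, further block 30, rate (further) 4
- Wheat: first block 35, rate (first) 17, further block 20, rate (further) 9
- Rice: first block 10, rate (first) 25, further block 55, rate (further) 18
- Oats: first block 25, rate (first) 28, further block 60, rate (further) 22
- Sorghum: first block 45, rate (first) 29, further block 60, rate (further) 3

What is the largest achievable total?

4925

Rank every tier by rate: Sorghum/tier1 29 > Oats/tier1 28 > Peas/tier1 27 > Rice/tier1 25 > Oats/tier2 22 > Rice/tier2 18 > Wheat/tier1 17 > Wheat/tier2 9 > Peas/tier2 4 > Sorghum/tier2 3.
Fill Sorghum tier1 block (45 at 29) ; 145 left.
Oats/tier1 (28): +25 ; 120 left.
Fill Peas tier1 block (50 at 27) ; 70 left.
Rice tier1 at 25: fill all 10 ; 60 left.
Oats/tier2 (22): +60 ; 0 left.
Total = 29×45 + 28×25 + 27×50 + 25×10 + 22×60 = 4925.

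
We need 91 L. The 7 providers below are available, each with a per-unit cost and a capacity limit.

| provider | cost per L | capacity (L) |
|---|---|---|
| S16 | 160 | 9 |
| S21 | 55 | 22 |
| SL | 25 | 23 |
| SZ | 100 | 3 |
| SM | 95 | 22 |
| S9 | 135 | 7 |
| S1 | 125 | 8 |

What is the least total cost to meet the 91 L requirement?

7080

Cheapest first:
SL at 25: take all 23 L ; 68 still needed.
Take 22 from S21 at 55 ; need 46 more.
Take 22 from SM at 95 ; need 24 more.
SZ (100): use full 3 ; 21 L to go.
S1 at 125: take all 8 L ; 13 still needed.
S9 at 135: take all 7 L ; 6 still needed.
S16 at 160: take 6 of its 9 ; requirement met.
Cost = 23×25 + 22×55 + 22×95 + 3×100 + 8×125 + 7×135 + 6×160 = 7080.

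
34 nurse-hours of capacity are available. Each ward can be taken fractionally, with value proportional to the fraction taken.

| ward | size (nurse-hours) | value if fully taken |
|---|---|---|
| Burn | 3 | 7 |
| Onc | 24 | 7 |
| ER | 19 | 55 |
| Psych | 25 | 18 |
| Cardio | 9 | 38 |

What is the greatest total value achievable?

Best value per unit of size first: Cardio 38/9≈4.22, ER 55/19≈2.89, Burn 7/3≈2.33, Psych 18/25≈0.72, Onc 7/24≈0.292.
Cardio: take in full, 9 nurse-hours for value 38 → 25 left.
ER: take in full, 19 nurse-hours for value 55 → 6 left.
All 3 nurse-hours of Burn fit (value 7) → 3 remain.
Only 3 nurse-hours remain; take 3/25 of Psych for value 18×3/25 = 2.16.
Total value = 102.16.

102.16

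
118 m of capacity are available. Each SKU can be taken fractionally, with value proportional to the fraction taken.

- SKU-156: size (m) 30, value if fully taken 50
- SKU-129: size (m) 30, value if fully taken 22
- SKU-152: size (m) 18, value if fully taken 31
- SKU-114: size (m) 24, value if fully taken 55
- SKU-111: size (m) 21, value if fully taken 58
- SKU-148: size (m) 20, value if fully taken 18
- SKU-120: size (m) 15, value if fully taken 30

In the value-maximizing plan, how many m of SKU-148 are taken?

Rank by value-to-size ratio: SKU-111 58/21≈2.76, SKU-114 55/24≈2.29, SKU-120 30/15≈2, SKU-152 31/18≈1.72, SKU-156 50/30≈1.67, SKU-148 18/20≈0.9, SKU-129 22/30≈0.733.
SKU-111: take in full, 21 m for value 58 — 97 left.
SKU-114: take in full, 24 m for value 55 — 73 left.
All 15 m of SKU-120 fit (value 30) — 58 remain.
All 18 m of SKU-152 fit (value 31) — 40 remain.
SKU-156: take in full, 30 m for value 50 — 10 left.
10 m left: a 10/20 share of SKU-148 gives 18×10/20 = 9.

10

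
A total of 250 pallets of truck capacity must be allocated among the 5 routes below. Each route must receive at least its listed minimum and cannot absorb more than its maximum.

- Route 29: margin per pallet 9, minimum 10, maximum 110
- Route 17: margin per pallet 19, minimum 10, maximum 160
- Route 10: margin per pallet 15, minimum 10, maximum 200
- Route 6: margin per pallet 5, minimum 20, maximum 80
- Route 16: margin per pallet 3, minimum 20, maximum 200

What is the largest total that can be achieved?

3890

Meeting every minimum uses 10+10+10+20+20 = 70 pallets, leaving 180.
Rank by margin per pallet: Route 17 19 > Route 10 15 > Route 29 9 > Route 6 5 > Route 16 3.
Give Route 17 150 more to hit its cap of 160 ; 30 left.
Route 10: +30 (room for 190) → 40. Pool exhausted.
Total = 9×10 + 19×160 + 15×40 + 5×20 + 3×20 = 3890.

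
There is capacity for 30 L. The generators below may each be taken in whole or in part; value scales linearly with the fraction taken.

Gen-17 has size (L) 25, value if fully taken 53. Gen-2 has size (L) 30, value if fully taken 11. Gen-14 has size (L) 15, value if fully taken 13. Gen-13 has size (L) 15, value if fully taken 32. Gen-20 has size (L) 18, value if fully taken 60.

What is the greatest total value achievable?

Best value per unit of size first: Gen-20 60/18≈3.33, Gen-13 32/15≈2.13, Gen-17 53/25≈2.12, Gen-14 13/15≈0.867, Gen-2 11/30≈0.367.
Take all of Gen-20 (18 L, value 60) ; 12 L left.
12 L left: a 12/15 share of Gen-13 gives 32×12/15 = 25.6.
Total value = 85.6.

85.6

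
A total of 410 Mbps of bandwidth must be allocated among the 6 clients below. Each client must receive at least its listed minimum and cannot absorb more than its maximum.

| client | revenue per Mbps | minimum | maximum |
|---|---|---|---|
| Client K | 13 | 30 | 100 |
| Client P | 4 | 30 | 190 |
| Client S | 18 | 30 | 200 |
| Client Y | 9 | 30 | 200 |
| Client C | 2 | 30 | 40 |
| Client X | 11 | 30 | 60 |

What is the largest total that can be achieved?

5550

Meeting every minimum uses 30+30+30+30+30+30 = 180 Mbps, leaving 230.
Rank by revenue per Mbps: Client S 18 > Client K 13 > Client X 11 > Client Y 9 > Client P 4 > Client C 2.
Client S: +170 to 200 (cap) — 60 left.
Client K: +60 (room for 70) → 90. Pool exhausted.
Total = 13×90 + 4×30 + 18×200 + 9×30 + 2×30 + 11×30 = 5550.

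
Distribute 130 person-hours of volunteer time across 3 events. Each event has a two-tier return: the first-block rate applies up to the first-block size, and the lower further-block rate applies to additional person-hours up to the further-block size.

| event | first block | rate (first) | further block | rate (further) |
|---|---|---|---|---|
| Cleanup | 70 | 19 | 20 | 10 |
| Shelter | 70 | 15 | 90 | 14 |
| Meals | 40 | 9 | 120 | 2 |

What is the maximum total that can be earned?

2230

Treat each block as its own option and order by rate: Cleanup/tier1 19 > Shelter/tier1 15 > Shelter/tier2 14 > Cleanup/tier2 10 > Meals/tier1 9 > Meals/tier2 2.
Fill Cleanup tier1 block (70 at 19) → 60 left.
Shelter/tier1: +60 of 70 at 15; pool empty.
Total = 19×70 + 15×60 = 2230.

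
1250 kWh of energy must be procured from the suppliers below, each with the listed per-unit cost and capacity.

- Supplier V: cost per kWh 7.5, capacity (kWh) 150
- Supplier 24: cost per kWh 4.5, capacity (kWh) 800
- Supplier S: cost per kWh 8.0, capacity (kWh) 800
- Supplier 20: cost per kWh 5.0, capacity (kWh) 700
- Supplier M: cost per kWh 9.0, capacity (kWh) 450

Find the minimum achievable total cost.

Cheapest first:
Supplier 24 (4.5): use full 800 — 450 kWh to go.
Take 450 from Supplier 20 at 5.0 to finish.
Supplier V, Supplier S, Supplier M: unused.
Cost = 800×4.5 + 450×5.0 = 5850.

5850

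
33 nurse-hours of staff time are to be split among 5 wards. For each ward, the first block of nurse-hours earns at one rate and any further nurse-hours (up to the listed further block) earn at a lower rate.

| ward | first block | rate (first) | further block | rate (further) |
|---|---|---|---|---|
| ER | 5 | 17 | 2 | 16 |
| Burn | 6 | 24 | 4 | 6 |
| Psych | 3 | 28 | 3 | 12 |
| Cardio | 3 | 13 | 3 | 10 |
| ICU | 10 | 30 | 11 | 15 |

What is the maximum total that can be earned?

Order all 10 blocks by rate: ICU/first 30 > Psych/first 28 > Burn/first 24 > ER/first 17 > ER/second 16 > ICU/second 15 > Cardio/first 13 > Psych/second 12 > Cardio/second 10 > Burn/second 6.
Fill ICU first block (10 at 30) — 23 left.
Fill Psych first block (3 at 28) — 20 left.
Fill Burn first block (6 at 24) — 14 left.
Fill ER first block (5 at 17) — 9 left.
Fill ER second block (2 at 16) — 7 left.
ICU/second: +7 of 11 at 15; pool empty.
Total = 30×10 + 28×3 + 24×6 + 17×5 + 16×2 + 15×7 = 750.

750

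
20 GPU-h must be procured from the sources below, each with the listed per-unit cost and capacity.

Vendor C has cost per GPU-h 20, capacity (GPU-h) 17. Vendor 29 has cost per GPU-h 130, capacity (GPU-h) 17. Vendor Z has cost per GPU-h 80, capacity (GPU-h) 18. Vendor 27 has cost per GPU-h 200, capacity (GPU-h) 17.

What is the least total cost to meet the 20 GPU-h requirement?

580

Cheapest first:
Vendor C (20): use full 17 → 3 GPU-h to go.
Vendor Z (80): take the remaining 3 → done.
Vendor 29, Vendor 27: unused.
Cost = 17×20 + 3×80 = 580.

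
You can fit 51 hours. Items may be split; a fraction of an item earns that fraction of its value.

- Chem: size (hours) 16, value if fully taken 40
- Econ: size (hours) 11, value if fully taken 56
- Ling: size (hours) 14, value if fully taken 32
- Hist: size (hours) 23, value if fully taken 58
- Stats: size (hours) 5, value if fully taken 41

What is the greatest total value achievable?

185

Sort by value density: Stats 41/5≈8.2, Econ 56/11≈5.09, Hist 58/23≈2.52, Chem 40/16≈2.5, Ling 32/14≈2.29.
Stats: take in full, 5 hours for value 41 → 46 left.
Econ: take in full, 11 hours for value 56 → 35 left.
All 23 hours of Hist fit (value 58) → 12 remain.
12 hours left: a 12/16 share of Chem gives 40×12/16 = 30.
Total value = 185.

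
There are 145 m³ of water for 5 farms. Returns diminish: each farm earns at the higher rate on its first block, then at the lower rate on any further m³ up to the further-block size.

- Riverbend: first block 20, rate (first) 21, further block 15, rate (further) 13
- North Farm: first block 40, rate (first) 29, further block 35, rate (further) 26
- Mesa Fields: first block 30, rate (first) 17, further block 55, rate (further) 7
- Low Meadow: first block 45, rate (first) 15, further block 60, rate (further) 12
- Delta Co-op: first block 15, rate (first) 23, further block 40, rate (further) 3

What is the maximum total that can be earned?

3420

Treat each block as its own option and order by rate: North Farm/first 29 > North Farm/second 26 > Delta Co-op/first 23 > Riverbend/first 21 > Mesa Fields/first 17 > Low Meadow/first 15 > Riverbend/second 13 > Low Meadow/second 12 > Mesa Fields/second 7 > Delta Co-op/second 3.
North Farm first at 29: fill all 40 → 105 left.
North Farm second at 26: fill all 35 → 70 left.
Delta Co-op first at 23: fill all 15 → 55 left.
Fill Riverbend first block (20 at 21) → 35 left.
Fill Mesa Fields first block (30 at 17) → 5 left.
Low Meadow first at 15: only 5 left, fill 5.
Total = 29×40 + 26×35 + 23×15 + 21×20 + 17×30 + 15×5 = 3420.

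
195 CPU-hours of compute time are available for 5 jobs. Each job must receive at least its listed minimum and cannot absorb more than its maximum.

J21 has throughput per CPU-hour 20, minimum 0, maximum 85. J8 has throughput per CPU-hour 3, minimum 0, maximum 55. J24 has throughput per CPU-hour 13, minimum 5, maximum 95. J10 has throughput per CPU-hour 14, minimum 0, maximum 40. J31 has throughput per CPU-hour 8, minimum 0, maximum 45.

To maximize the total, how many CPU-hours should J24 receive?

70

Meeting every minimum uses 0+0+5+0+0 = 5 CPU-hours, leaving 190.
Order the jobs by throughput per CPU-hour: J21 20 > J10 14 > J24 13 > J31 8 > J8 3.
Give J21 85 more to hit its cap of 85 → 105 left.
J10 takes 40 more to reach its cap of 40 → 65 left.
J24: +65 (room for 90) → 70. Pool exhausted.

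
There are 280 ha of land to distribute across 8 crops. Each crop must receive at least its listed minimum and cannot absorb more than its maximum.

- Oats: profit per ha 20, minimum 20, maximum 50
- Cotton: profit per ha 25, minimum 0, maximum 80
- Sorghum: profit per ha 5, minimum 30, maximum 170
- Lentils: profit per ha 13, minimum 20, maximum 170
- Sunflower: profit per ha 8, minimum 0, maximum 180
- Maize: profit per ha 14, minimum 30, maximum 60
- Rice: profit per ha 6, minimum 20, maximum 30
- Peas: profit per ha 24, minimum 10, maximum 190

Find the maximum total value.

Meeting every minimum uses 20+0+30+20+0+30+20+10 = 130 ha, leaving 150.
Rank by profit per ha: Cotton 25 > Peas 24 > Oats 20 > Maize 14 > Lentils 13 > Sunflower 8 > Rice 6 > Sorghum 5.
Cotton takes 80 more to reach its cap of 80 → 70 left.
Peas: +70 (room for 180) → 80. Pool exhausted.
Total = 20×20 + 25×80 + 5×30 + 13×20 + 14×30 + 6×20 + 24×80 = 5270.

5270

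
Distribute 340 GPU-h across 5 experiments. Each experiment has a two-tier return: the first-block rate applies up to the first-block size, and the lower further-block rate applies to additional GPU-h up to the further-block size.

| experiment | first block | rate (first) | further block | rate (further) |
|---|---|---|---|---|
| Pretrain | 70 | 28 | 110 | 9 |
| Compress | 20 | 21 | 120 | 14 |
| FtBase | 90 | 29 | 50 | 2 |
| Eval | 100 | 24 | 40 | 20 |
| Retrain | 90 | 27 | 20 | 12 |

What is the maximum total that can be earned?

Order all 10 blocks by rate: FtBase/first 29 > Pretrain/first 28 > Retrain/first 27 > Eval/first 24 > Compress/first 21 > Eval/second 20 > Compress/second 14 > Retrain/second 12 > Pretrain/second 9 > FtBase/second 2.
Fill FtBase first block (90 at 29) → 250 left.
Pretrain first at 28: fill all 70 → 180 left.
Retrain/first (27): +90 → 90 left.
90 remain; put them into Eval first at 24.
Total = 29×90 + 28×70 + 27×90 + 24×90 = 9160.

9160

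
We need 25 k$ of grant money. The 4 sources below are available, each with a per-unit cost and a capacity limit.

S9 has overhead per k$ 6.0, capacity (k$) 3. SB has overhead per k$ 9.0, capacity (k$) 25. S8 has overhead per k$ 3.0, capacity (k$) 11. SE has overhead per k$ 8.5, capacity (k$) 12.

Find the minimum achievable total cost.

144.5

Cheapest first:
Take 11 from S8 at 3.0 ; need 14 more.
Take 3 from S9 at 6.0 ; need 11 more.
Take 11 from SE at 8.5 to finish.
SB: unused.
Cost = 11×3.0 + 3×6.0 + 11×8.5 = 144.5.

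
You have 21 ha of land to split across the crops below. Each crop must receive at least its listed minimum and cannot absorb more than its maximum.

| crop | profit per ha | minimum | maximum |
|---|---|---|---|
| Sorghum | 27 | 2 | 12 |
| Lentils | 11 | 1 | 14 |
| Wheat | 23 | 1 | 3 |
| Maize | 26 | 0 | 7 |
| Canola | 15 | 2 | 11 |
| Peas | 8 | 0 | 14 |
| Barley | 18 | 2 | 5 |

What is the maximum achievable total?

Meeting every minimum uses 2+1+1+0+2+0+2 = 8 ha, leaving 13.
Order the crops by profit per ha: Sorghum 27 > Maize 26 > Wheat 23 > Barley 18 > Canola 15 > Lentils 11 > Peas 8.
Sorghum takes 10 more to reach its cap of 12 ; 3 left.
Maize has room for 7 more but only 3 remain, so it gets 3.
Total = 27×12 + 11×1 + 23×1 + 26×3 + 15×2 + 18×2 = 502.

502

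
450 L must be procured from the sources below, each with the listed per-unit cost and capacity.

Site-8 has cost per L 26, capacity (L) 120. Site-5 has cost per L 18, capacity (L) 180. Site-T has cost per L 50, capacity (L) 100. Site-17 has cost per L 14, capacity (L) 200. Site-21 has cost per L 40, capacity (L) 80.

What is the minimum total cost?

7860

Fill from the cheapest source first.
Take 200 from Site-17 at 14 ; need 250 more.
Site-5 (18): use full 180 ; 70 L to go.
Take 70 from Site-8 at 26 to finish.
Site-21, Site-T: unused.
Cost = 200×14 + 180×18 + 70×26 = 7860.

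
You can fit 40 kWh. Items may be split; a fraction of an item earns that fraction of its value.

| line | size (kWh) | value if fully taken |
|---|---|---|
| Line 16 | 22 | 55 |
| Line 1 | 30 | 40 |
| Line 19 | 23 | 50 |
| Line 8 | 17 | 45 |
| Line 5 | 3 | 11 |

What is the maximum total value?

106

Sort by value density: Line 5 11/3≈3.67, Line 8 45/17≈2.65, Line 16 55/22≈2.5, Line 19 50/23≈2.17, Line 1 40/30≈1.33.
Take all of Line 5 (3 kWh, value 11) — 37 kWh left.
Line 8: take in full, 17 kWh for value 45 — 20 left.
Only 20 kWh remain; take 20/22 of Line 16 for value 55×20/22 = 50.
Total value = 106.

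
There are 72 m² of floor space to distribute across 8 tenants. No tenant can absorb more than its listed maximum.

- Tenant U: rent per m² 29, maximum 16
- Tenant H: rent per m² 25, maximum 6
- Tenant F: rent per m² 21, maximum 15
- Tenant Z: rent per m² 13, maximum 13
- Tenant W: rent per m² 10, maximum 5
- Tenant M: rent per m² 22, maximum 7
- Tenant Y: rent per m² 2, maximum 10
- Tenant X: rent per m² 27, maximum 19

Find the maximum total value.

Order the tenants by rent per m²: Tenant U 29 > Tenant X 27 > Tenant H 25 > Tenant M 22 > Tenant F 21 > Tenant Z 13 > Tenant W 10 > Tenant Y 2.
Tenant U takes 16 to reach its cap of 16 → 56 left.
Give Tenant X 19 to hit its cap of 19 → 37 left.
Tenant H: +6 to 6 (cap) → 31 left.
Tenant M takes 7 to reach its cap of 7 → 24 left.
Tenant F takes 15 to reach its cap of 15 → 9 left.
Tenant Z: +9 (room for 13) → 9. Pool exhausted.
Total = 29×16 + 25×6 + 21×15 + 13×9 + 22×7 + 27×19 = 1713.

1713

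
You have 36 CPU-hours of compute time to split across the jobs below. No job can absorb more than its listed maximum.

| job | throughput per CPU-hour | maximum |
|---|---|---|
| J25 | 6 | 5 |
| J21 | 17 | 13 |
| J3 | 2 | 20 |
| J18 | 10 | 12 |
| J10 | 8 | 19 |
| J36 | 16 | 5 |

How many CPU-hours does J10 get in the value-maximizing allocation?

Highest throughput per CPU-hour first: J21 17 > J36 16 > J18 10 > J10 8 > J25 6 > J3 2.
J21: +13 to 13 (cap) — 23 left.
J36: +5 to 5 (cap) — 18 left.
Give J18 12 to hit its cap of 12 — 6 left.
J10 has room for 19 but only 6 remain, so it gets 6.

6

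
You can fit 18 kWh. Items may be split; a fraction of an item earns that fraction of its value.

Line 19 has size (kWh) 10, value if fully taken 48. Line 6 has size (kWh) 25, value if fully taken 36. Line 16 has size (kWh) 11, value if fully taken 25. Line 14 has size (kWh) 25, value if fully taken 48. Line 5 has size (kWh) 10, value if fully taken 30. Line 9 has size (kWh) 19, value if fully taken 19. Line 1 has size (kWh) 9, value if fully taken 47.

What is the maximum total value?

Best value per unit of size first: Line 1 47/9≈5.22, Line 19 48/10≈4.8, Line 5 30/10≈3, Line 16 25/11≈2.27, Line 14 48/25≈1.92, Line 6 36/25≈1.44, Line 9 19/19≈1.
All 9 kWh of Line 1 fit (value 47) ; 9 remain.
9 kWh left: a 9/10 share of Line 19 gives 48×9/10 = 43.2.
Total value = 90.2.

90.2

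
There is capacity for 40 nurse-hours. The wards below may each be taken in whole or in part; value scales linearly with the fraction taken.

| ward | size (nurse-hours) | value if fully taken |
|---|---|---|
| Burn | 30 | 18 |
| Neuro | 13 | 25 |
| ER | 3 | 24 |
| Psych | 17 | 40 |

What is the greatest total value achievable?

93.2

Best value per unit of size first: ER 24/3≈8, Psych 40/17≈2.35, Neuro 25/13≈1.92, Burn 18/30≈0.6.
ER: take in full, 3 nurse-hours for value 24 — 37 left.
Take all of Psych (17 nurse-hours, value 40) — 20 nurse-hours left.
Neuro: take in full, 13 nurse-hours for value 25 — 7 left.
7 nurse-hours left: a 7/30 share of Burn gives 18×7/30 = 4.2.
Total value = 93.2.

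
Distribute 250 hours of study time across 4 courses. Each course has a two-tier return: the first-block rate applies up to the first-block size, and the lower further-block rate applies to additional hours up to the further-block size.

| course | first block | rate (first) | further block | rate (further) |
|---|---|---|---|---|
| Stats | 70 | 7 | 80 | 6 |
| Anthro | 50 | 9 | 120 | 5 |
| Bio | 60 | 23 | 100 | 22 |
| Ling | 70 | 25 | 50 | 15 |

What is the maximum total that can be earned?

5630

Rank every tier by rate: Ling/T1 25 > Bio/T1 23 > Bio/T2 22 > Ling/T2 15 > Anthro/T1 9 > Stats/T1 7 > Stats/T2 6 > Anthro/T2 5.
Ling T1 at 25: fill all 70 → 180 left.
Fill Bio T1 block (60 at 23) → 120 left.
Bio T2 at 22: fill all 100 → 20 left.
Ling T2 at 15: only 20 left, fill 20.
Total = 25×70 + 23×60 + 22×100 + 15×20 = 5630.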